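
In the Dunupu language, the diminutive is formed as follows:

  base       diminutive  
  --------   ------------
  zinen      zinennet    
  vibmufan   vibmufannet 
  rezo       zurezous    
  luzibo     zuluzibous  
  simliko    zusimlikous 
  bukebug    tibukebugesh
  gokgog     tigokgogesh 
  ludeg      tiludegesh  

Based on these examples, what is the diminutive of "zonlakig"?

rezo and gokgog both have last vowel 'o' yet inflect differently (zurezous, tigokgogesh), so the last vowel is not what conditions the rule; the final letter is.
"zonlakig" ends in -g. The stems ending in -g (bukebug → tibukebugesh, gokgog → tigokgogesh, ludeg → tiludegesh) add ti- … -esh around the stem.
The other patterns: stems ending in -n double the final consonant and add -et; stems ending in -o add zu- … -us around the stem.
So zonlakig → tizonlakigesh.

tizonlakigesh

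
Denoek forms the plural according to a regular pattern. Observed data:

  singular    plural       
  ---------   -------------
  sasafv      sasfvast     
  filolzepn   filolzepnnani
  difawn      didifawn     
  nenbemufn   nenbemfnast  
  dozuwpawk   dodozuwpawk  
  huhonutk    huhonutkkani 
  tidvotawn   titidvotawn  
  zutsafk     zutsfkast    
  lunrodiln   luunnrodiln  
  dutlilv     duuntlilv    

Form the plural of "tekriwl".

difawn and lunrodiln both end in -n yet inflect differently (didifawn, luunnrodiln), so the final letter is not what conditions the rule; the second-to-last letter is.
"tekriwl" has second-to-last letter 'w'. The stems whose second-to-last letter is 'w' (dozuwpawk → dodozuwpawk, difawn → didifawn, tidvotawn → titidvotawn) repeat the first consonant+vowel as a prefix.
The other patterns: stems whose second-to-last letter is 'l' insert -un- after the first vowel; stems whose second-to-last letter is 'f' delete the last vowel and add -ast; stems whose second-to-last letter is 'p' or 't' double the final consonant and add -ani.
So tekriwl → tetekriwl.

tetekriwl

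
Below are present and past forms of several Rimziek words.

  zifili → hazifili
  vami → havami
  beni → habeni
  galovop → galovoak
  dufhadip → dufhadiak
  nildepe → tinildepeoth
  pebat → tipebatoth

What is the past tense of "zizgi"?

zifili and dufhadip both have last vowel 'i' yet inflect differently (hazifili, dufhadiak), so the last vowel is not what conditions the rule; the final letter is.
"zizgi" ends in -i. The stems ending in -i (zifili → hazifili, vami → havami, beni → habeni) add the prefix ha-.
So zizgi → hazizgi.

hazizgi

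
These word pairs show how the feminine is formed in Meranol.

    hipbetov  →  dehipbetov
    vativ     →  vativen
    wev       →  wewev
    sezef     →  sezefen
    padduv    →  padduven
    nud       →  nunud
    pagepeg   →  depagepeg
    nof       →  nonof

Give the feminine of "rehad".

wev and padduv both end in -v yet inflect differently (wewev, padduven), so the final letter is not what conditions the rule; the number of vowels is.
"rehad" has 2 vowels. The stems with 2 vowels (padduv → padduven, vativ → vativen, sezef → sezefen) add -en.
The other patterns: stems with 1 vowel repeat the first consonant+vowel as a prefix; stems with 3 vowels add the prefix de-.
So rehad → rehaden.

rehaden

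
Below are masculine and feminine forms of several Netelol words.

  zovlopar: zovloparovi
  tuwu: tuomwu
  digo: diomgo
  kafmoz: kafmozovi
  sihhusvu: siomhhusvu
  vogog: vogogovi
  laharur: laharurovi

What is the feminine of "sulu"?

digo and vogog both have last vowel 'o' yet inflect differently (diomgo, vogogovi), so the last vowel is not what conditions the rule; whether the stem ends in a vowel or a consonant is.
"sulu" ends in a vowel. The stems ending in a vowel (tuwu → tuomwu, sihhusvu → siomhhusvu, digo → diomgo) insert -om- after the first vowel.
So sulu → suomlu.

suomlu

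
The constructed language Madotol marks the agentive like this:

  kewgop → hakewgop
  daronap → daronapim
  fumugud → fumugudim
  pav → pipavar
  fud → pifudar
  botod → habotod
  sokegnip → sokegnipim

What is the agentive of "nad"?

pinadar

fud and botod both end in -d yet inflect differently (pifudar, habotod), so the final letter is not what conditions the rule; the number of vowels is.
"nad" has 1 vowel. The stems with 1 vowel (pav → pipavar, fud → pifudar) add pi- … -ar around the stem.
So nad → pinadar.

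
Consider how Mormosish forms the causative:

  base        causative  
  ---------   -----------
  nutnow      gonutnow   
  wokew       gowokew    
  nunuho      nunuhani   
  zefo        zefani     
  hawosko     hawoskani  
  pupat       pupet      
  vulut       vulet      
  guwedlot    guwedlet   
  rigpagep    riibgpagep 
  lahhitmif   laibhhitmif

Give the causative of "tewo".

tewani

nutnow and nunuho both have last vowel 'o' yet inflect differently (gonutnow, nunuhani), so the last vowel is not what conditions the rule; the final letter is.
"tewo" ends in -o. The stems ending in -o (nunuho → nunuhani, zefo → zefani, hawosko → hawoskani) drop the final letter and add -ani.
So tewo → tewani.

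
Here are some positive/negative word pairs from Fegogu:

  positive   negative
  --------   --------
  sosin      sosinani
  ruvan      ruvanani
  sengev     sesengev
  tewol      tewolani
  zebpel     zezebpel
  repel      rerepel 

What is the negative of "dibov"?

dibovani

"dibov" has last vowel 'o'. The one such stem in the data (tewol → tewolani) adds -ani, so the same rule applies.
The other pattern: stems whose last vowel is 'e' repeat the first consonant+vowel as a prefix.
So dibov → dibovani.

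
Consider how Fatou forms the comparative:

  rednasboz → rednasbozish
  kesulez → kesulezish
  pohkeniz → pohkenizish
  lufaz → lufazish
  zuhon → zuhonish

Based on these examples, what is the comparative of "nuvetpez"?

nuvetpezish

Every pair shown (rednasboz → rednasbozish, kesulez → kesulezish, pohkeniz → pohkenizish, …) follows the same rule: add -ish.
So nuvetpez → nuvetpezish.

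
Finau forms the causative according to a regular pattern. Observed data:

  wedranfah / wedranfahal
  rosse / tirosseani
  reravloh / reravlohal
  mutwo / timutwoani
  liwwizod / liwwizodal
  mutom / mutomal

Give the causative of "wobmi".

reravloh and mutwo both have last vowel 'o' yet inflect differently (reravlohal, timutwoani), so the last vowel is not what conditions the rule; whether the stem ends in a vowel or a consonant is.
"wobmi" ends in a vowel. The stems ending in a vowel (mutwo → timutwoani, rosse → tirosseani) add ti- … -ani around the stem.
The other pattern: stems ending in a consonant add -al.
So wobmi → tiwobmiani.

tiwobmiani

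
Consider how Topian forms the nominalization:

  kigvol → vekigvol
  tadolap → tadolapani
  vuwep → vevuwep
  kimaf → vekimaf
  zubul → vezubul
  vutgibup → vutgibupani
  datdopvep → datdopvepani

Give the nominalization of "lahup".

vutgibup and vuwep both end in -p yet inflect differently (vutgibupani, vevuwep), so the final letter is not what conditions the rule; the number of vowels is.
"lahup" has 2 vowels. The stems with 2 vowels (zubul → vezubul, kimaf → vekimaf, vuwep → vevuwep) add the prefix ve-.
So lahup → velahup.

velahup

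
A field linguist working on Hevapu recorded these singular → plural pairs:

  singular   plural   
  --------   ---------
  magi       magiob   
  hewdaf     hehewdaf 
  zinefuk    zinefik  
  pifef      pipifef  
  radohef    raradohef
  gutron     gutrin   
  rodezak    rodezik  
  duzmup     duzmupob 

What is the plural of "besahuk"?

besahik

hewdaf and rodezak both have last vowel 'a' yet inflect differently (hehewdaf, rodezik), so the last vowel is not what conditions the rule; the final letter is.
"besahuk" ends in -k. The stems ending in -k (rodezak → rodezik, zinefuk → zinefik) change the last vowel to 'i'.
So besahuk → besahik.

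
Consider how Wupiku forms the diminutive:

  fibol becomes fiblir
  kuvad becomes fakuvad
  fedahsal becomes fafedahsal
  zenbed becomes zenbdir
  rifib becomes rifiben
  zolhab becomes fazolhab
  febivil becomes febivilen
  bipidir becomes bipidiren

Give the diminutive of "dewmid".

dewmiden

febivil and fedahsal both end in -l yet inflect differently (febivilen, fafedahsal), so the final letter is not what conditions the rule; the last vowel is.
"dewmid" has last vowel 'i'. The stems whose last vowel is 'i' (bipidir → bipidiren, febivil → febivilen, rifib → rifiben) add -en.
The other patterns: stems whose last vowel is 'a' add the prefix fa-; stems whose last vowel is 'e' or 'o' delete the last vowel and add -ir.
So dewmid → dewmiden.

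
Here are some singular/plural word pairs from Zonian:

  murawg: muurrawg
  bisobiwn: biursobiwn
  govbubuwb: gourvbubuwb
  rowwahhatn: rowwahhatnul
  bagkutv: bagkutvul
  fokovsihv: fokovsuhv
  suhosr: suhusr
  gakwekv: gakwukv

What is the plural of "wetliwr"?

weurtliwr

"wetliwr" has second-to-last letter 'w'. The stems whose second-to-last letter is 'w' (murawg → muurrawg, bisobiwn → biursobiwn, govbubuwb → gourvbubuwb) insert -ur- after the first vowel.
The other patterns: stems whose second-to-last letter is 't' add -ul; stems whose second-to-last letter is 'h', 'k' or 's' change the last vowel to 'u'.
So wetliwr → weurtliwr.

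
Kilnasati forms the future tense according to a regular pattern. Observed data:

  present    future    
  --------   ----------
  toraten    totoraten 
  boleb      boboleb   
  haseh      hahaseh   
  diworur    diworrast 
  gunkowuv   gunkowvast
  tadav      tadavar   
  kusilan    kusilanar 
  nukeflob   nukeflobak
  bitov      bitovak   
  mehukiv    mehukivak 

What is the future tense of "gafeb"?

gunkowuv and tadav both end in -v yet inflect differently (gunkowvast, tadavar), so the final letter is not what conditions the rule; the last vowel is.
"gafeb" has last vowel 'e'. The stems whose last vowel is 'e' (toraten → totoraten, boleb → boboleb, haseh → hahaseh) repeat the first consonant+vowel as a prefix.
The other patterns: stems whose last vowel is 'u' delete the last vowel and add -ast; stems whose last vowel is 'a' add -ar; stems whose last vowel is 'i' or 'o' add -ak.
So gafeb → gagafeb.

gagafeb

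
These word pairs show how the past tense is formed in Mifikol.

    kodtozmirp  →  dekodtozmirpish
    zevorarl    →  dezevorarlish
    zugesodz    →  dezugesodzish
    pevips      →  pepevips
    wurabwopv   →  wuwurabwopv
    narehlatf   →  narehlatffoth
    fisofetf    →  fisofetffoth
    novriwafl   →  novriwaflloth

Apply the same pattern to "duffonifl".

zevorarl and novriwafl both end in -l yet inflect differently (dezevorarlish, novriwaflloth), so the final letter is not what conditions the rule; the second-to-last letter is.
"duffonifl" has second-to-last letter 'f'. The one such stem in the data (novriwafl → novriwaflloth) doubles the final consonant and adds -oth (as do narehlatf, fisofetf), so the same rule applies.
The other patterns: stems whose second-to-last letter is 'd' or 'r' add de- … -ish around the stem; stems whose second-to-last letter is 'p' repeat the first consonant+vowel as a prefix.
So duffonifl → duffoniflloth.

duffoniflloth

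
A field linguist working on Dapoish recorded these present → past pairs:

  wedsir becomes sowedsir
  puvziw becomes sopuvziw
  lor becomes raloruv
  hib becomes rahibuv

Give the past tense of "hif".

rahifuv

"hif" has 1 vowel. The stems with 1 vowel (lor → raloruv, hib → rahibuv) add ra- … -uv around the stem.
So hif → rahifuv.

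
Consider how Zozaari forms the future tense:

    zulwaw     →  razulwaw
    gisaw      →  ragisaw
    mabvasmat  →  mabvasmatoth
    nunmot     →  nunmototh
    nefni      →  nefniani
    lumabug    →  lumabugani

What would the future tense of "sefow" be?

"sefow" ends in -w. The stems ending in -w (zulwaw → razulwaw, gisaw → ragisaw) add the prefix ra-.
The other patterns: stems ending in -t add -oth; stems ending in -g or -i add -ani.
So sefow → rasefow.

rasefow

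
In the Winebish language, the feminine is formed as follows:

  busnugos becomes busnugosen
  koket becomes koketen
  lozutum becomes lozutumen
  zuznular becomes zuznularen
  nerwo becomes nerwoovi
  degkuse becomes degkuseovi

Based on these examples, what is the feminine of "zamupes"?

busnugos and nerwo both have last vowel 'o' yet inflect differently (busnugosen, nerwoovi), so the last vowel is not what conditions the rule; whether the stem ends in a vowel or a consonant is.
"zamupes" ends in a consonant. The stems ending in a consonant (busnugos → busnugosen, koket → koketen, lozutum → lozutumen) add -en.
So zamupes → zamupesen.

zamupesen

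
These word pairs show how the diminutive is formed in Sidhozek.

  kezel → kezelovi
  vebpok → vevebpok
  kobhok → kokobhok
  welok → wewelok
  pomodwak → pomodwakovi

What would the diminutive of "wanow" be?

wawanow

kobhok and pomodwak both end in -k yet inflect differently (kokobhok, pomodwakovi), so the final letter is not what conditions the rule; the last vowel is.
"wanow" has last vowel 'o'. The stems whose last vowel is 'o' (kobhok → kokobhok, welok → wewelok, vebpok → vevebpok) repeat the first consonant+vowel as a prefix.
The other pattern: stems whose last vowel is 'a' or 'e' add -ovi.
So wanow → wawanow.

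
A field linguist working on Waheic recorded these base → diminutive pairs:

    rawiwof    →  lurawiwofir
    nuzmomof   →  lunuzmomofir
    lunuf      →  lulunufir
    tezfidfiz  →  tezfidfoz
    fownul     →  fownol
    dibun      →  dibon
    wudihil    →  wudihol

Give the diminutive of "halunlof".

"halunlof" ends in -f. The stems ending in -f (rawiwof → lurawiwofir, nuzmomof → lunuzmomofir, lunuf → lulunufir) add lu- … -ir around the stem.
So halunlof → luhalunlofir.

luhalunlofir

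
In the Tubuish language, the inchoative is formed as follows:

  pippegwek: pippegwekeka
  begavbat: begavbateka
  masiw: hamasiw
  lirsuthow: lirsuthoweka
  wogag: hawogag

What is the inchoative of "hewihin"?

hewihineka

masiw and lirsuthow both end in -w yet inflect differently (hamasiw, lirsuthoweka), so the final letter is not what conditions the rule; the number of vowels is.
"hewihin" has 3 vowels. The stems with 3 vowels (lirsuthow → lirsuthoweka, pippegwek → pippegwekeka, begavbat → begavbateka) add -eka.
The other pattern: stems with 2 vowels add the prefix ha-.
So hewihin → hewihineka.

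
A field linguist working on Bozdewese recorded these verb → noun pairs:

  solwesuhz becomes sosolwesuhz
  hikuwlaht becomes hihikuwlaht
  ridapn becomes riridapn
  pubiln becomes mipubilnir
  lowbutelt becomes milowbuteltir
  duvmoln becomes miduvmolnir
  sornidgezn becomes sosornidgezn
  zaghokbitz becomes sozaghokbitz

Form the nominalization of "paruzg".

ridapn and pubiln both end in -n yet inflect differently (riridapn, mipubilnir), so the final letter is not what conditions the rule; the second-to-last letter is.
"paruzg" has second-to-last letter 'z'. The one such stem in the data (sornidgezn → sosornidgezn) adds the prefix so-, so the same rule applies.
So paruzg → soparuzg.

soparuzg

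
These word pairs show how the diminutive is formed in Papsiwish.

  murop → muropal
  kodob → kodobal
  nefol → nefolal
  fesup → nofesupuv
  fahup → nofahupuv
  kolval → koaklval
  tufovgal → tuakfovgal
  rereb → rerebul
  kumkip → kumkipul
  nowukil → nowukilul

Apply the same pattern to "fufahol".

fufaholal

murop and fesup both end in -p yet inflect differently (muropal, nofesupuv), so the final letter is not what conditions the rule; the last vowel is.
"fufahol" has last vowel 'o'. The stems whose last vowel is 'o' (murop → muropal, kodob → kodobal, nefol → nefolal) add -al.
The other patterns: stems whose last vowel is 'u' add no- … -uv around the stem; stems whose last vowel is 'a' insert -ak- after the first vowel; stems whose last vowel is 'e' or 'i' add -ul.
So fufahol → fufaholal.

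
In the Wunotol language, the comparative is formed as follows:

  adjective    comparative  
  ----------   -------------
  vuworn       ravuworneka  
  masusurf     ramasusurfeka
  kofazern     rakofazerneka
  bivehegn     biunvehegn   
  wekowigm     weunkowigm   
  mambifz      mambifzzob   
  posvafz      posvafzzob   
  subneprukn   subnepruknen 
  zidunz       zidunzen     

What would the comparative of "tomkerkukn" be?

vuworn and bivehegn both end in -n yet inflect differently (ravuworneka, biunvehegn), so the final letter is not what conditions the rule; the second-to-last letter is.
"tomkerkukn" has second-to-last letter 'k'. The one such stem in the data (subneprukn → subnepruknen) adds -en, so the same rule applies.
The other patterns: stems whose second-to-last letter is 'r' add ra- … -eka around the stem; stems whose second-to-last letter is 'g' insert -un- after the first vowel; stems whose second-to-last letter is 'f' double the final consonant and add -ob.
So tomkerkukn → tomkerkuknen.

tomkerkuknen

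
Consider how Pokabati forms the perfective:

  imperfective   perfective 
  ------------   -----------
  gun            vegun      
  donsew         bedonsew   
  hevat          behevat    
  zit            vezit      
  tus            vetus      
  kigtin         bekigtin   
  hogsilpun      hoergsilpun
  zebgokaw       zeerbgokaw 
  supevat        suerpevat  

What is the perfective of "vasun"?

bevasun

gun and kigtin both end in -n yet inflect differently (vegun, bekigtin), so the final letter is not what conditions the rule; the number of vowels is.
"vasun" has 2 vowels. The stems with 2 vowels (kigtin → bekigtin, hevat → behevat, donsew → bedonsew) add the prefix be-.
So vasun → bevasun.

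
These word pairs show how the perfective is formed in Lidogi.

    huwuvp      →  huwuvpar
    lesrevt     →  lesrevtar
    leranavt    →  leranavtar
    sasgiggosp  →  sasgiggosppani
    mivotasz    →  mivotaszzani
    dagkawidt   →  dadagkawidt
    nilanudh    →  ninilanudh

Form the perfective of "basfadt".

huwuvp and sasgiggosp both end in -p yet inflect differently (huwuvpar, sasgiggosppani), so the final letter is not what conditions the rule; the second-to-last letter is.
"basfadt" has second-to-last letter 'd'. The stems whose second-to-last letter is 'd' (dagkawidt → dadagkawidt, nilanudh → ninilanudh) repeat the first consonant+vowel as a prefix.
The other patterns: stems whose second-to-last letter is 'v' add -ar; stems whose second-to-last letter is 's' double the final consonant and add -ani.
So basfadt → babasfadt.

babasfadt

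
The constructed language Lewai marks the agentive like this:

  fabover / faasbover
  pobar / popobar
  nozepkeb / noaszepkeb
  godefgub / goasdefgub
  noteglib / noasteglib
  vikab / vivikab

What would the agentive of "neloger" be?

neasloger

fabover and pobar both end in -r yet inflect differently (faasbover, popobar), so the final letter is not what conditions the rule; the number of vowels is.
"neloger" has 3 vowels. The stems with 3 vowels (nozepkeb → noaszepkeb, noteglib → noasteglib, fabover → faasbover) insert -as- after the first vowel.
The other pattern: stems with 2 vowels repeat the first consonant+vowel as a prefix.
So neloger → neasloger.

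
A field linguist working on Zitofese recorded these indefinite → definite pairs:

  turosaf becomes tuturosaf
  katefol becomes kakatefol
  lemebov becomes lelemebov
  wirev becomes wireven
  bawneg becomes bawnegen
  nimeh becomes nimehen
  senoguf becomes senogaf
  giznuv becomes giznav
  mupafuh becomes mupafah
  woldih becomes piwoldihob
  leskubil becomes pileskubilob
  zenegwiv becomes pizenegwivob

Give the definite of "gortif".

lemebov and wirev both end in -v yet inflect differently (lelemebov, wireven), so the final letter is not what conditions the rule; the last vowel is.
"gortif" has last vowel 'i'. The stems whose last vowel is 'i' (woldih → piwoldihob, leskubil → pileskubilob, zenegwiv → pizenegwivob) add pi- … -ob around the stem.
The other patterns: stems whose last vowel is 'a' or 'o' repeat the first consonant+vowel as a prefix; stems whose last vowel is 'e' add -en; stems whose last vowel is 'u' change the last vowel to 'a'.
So gortif → pigortifob.

pigortifob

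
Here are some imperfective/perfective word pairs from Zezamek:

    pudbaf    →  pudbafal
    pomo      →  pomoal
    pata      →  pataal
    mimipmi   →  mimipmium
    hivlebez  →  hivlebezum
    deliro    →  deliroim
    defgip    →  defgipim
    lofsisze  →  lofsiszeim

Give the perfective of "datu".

pomo and deliro both end in -o yet inflect differently (pomoal, deliroim), so the final letter is not what conditions the rule; the first letter is.
"datu" begins with d-. The stems beginning with d- (deliro → deliroim, defgip → defgipim) add -im.
The other patterns: stems beginning with p- add -al; stems beginning with h- or m- add -um.
So datu → datuim.

datuim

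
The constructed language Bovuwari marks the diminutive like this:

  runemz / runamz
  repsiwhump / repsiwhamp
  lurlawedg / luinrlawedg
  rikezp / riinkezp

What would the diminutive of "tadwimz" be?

tadwamz

repsiwhump and rikezp both end in -p yet inflect differently (repsiwhamp, riinkezp), so the final letter is not what conditions the rule; the second-to-last letter is.
"tadwimz" has second-to-last letter 'm'. The stems whose second-to-last letter is 'm' (runemz → runamz, repsiwhump → repsiwhamp) change the last vowel to 'a'.
So tadwimz → tadwamz.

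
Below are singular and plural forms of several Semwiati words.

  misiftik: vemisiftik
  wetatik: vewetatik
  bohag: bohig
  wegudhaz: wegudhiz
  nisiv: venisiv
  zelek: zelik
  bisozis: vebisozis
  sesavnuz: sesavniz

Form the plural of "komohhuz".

komohhiz

wetatik and zelek both end in -k yet inflect differently (vewetatik, zelik), so the final letter is not what conditions the rule; the last vowel is.
"komohhuz" has last vowel 'u'. The one such stem in the data (sesavnuz → sesavniz) changes the last vowel to 'i' (as do wegudhaz, zelek), so the same rule applies.
So komohhuz → komohhiz.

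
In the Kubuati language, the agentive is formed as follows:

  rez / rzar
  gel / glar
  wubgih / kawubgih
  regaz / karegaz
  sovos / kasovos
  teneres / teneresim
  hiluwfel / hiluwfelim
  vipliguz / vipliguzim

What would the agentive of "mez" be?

"mez" has 1 vowel. The stems with 1 vowel (rez → rzar, gel → glar) delete the last vowel and add -ar.
So mez → mzar.

mzar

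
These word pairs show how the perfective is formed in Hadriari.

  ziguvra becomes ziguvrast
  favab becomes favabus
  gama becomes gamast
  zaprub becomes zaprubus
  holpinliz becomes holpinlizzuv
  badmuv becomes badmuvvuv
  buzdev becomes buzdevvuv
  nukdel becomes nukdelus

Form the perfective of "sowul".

sowulus

badmuv and zaprub both have last vowel 'u' yet inflect differently (badmuvvuv, zaprubus), so the last vowel is not what conditions the rule; the final letter is.
"sowul" ends in -l. The one such stem in the data (nukdel → nukdelus) adds -us, so the same rule applies.
So sowul → sowulus.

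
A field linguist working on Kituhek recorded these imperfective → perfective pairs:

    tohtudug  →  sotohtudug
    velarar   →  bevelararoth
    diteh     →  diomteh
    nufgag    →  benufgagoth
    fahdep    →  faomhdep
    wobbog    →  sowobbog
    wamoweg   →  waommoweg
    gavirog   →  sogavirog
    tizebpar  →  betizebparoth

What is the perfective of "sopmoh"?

sosopmoh

"sopmoh" has last vowel 'o'. The stems whose last vowel is 'o' (gavirog → sogavirog, wobbog → sowobbog) add the prefix so-.
So sopmoh → sosopmoh.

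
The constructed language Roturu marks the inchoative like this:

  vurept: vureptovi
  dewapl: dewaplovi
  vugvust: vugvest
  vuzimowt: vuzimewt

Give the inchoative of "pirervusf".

"pirervusf" has second-to-last letter 's'. The one such stem in the data (vugvust → vugvest) changes the last vowel to 'e' (as does vuzimowt), so the same rule applies.
The other pattern: stems whose second-to-last letter is 'p' add -ovi.
So pirervusf → pirervesf.

pirervesf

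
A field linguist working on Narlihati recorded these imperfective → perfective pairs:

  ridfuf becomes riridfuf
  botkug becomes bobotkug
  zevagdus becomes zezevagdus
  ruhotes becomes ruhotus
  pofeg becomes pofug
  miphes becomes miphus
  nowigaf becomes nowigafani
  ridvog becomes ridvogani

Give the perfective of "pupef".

"pupef" has last vowel 'e'. The stems whose last vowel is 'e' (ruhotes → ruhotus, pofeg → pofug, miphes → miphus) change the last vowel to 'u'.
The other patterns: stems whose last vowel is 'u' repeat the first consonant+vowel as a prefix; stems whose last vowel is 'a' or 'o' add -ani.
So pupef → pupuf.

pupuf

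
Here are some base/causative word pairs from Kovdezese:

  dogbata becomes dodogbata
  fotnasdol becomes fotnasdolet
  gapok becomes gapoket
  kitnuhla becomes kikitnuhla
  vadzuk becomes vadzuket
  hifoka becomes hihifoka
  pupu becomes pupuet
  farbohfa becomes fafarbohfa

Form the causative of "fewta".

farbohfa and fotnasdol both begin with f- yet inflect differently (fafarbohfa, fotnasdolet), so the first letter is not what conditions the rule; the final letter is.
"fewta" ends in -a. The stems ending in -a (farbohfa → fafarbohfa, kitnuhla → kikitnuhla, dogbata → dodogbata) repeat the first consonant+vowel as a prefix.
So fewta → fefewta.

fefewta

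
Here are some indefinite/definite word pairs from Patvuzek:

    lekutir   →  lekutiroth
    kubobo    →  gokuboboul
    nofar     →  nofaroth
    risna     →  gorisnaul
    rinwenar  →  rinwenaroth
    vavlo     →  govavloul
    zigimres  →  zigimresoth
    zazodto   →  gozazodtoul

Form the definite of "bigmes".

bigmesoth

rinwenar and risna both have last vowel 'a' yet inflect differently (rinwenaroth, gorisnaul), so the last vowel is not what conditions the rule; whether the stem ends in a vowel or a consonant is.
"bigmes" ends in a consonant. The stems ending in a consonant (lekutir → lekutiroth, zigimres → zigimresoth, rinwenar → rinwenaroth) add -oth.
So bigmes → bigmesoth.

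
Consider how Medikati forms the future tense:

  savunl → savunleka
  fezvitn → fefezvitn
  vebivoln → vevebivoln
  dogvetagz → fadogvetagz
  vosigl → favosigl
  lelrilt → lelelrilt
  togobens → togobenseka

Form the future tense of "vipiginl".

vipiginleka

"vipiginl" has second-to-last letter 'n'. The stems whose second-to-last letter is 'n' (togobens → togobenseka, savunl → savunleka) add -eka.
So vipiginl → vipiginleka.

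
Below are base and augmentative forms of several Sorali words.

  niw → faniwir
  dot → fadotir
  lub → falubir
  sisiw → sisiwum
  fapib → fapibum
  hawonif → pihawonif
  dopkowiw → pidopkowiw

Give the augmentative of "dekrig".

dekrigum

niw and sisiw both end in -w yet inflect differently (faniwir, sisiwum), so the final letter is not what conditions the rule; the number of vowels is.
"dekrig" has 2 vowels. The stems with 2 vowels (sisiw → sisiwum, fapib → fapibum) add -um.
The other patterns: stems with 1 vowel add fa- … -ir around the stem; stems with 3 vowels add the prefix pi-.
So dekrig → dekrigum.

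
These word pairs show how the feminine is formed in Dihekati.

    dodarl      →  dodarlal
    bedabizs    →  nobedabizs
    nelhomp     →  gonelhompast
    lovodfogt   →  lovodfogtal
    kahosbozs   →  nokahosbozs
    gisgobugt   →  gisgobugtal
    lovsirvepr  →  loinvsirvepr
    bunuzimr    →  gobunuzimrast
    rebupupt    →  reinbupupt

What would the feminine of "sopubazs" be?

"sopubazs" has second-to-last letter 'z'. The stems whose second-to-last letter is 'z' (kahosbozs → nokahosbozs, bedabizs → nobedabizs) add the prefix no-.
The other patterns: stems whose second-to-last letter is 'p' insert -in- after the first vowel; stems whose second-to-last letter is 'm' add go- … -ast around the stem; stems whose second-to-last letter is 'g' or 'r' add -al.
So sopubazs → nosopubazs.

nosopubazs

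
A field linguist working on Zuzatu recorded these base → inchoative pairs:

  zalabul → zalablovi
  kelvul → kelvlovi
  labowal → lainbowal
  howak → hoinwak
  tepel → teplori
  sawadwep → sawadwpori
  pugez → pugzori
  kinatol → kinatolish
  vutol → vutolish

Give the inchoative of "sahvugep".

sahvugpori

zalabul and labowal both end in -l yet inflect differently (zalablovi, lainbowal), so the final letter is not what conditions the rule; the last vowel is.
"sahvugep" has last vowel 'e'. The stems whose last vowel is 'e' (tepel → teplori, sawadwep → sawadwpori, pugez → pugzori) delete the last vowel and add -ori.
So sahvugep → sahvugpori.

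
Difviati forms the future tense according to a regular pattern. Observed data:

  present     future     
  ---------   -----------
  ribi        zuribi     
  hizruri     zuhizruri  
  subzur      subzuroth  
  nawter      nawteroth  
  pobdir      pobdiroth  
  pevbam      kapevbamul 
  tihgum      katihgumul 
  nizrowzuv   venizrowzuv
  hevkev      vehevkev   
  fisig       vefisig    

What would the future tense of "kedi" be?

zukedi

ribi and pobdir both have last vowel 'i' yet inflect differently (zuribi, pobdiroth), so the last vowel is not what conditions the rule; the final letter is.
"kedi" ends in -i. The stems ending in -i (ribi → zuribi, hizruri → zuhizruri) add the prefix zu-.
So kedi → zukedi.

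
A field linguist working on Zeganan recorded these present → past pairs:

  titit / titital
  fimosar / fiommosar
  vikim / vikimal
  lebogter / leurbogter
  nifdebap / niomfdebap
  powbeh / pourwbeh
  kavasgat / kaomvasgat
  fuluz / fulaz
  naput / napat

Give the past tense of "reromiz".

titit and kavasgat both end in -t yet inflect differently (titital, kaomvasgat), so the final letter is not what conditions the rule; the last vowel is.
"reromiz" has last vowel 'i'. The stems whose last vowel is 'i' (vikim → vikimal, titit → titital) add -al.
So reromiz → reromizal.

reromizal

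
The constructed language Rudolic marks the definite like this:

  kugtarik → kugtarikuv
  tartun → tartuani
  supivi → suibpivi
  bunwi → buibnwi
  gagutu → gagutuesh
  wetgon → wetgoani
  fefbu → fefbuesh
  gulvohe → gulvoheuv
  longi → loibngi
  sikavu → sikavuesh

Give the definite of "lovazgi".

loibvazgi

tartun and gagutu both have last vowel 'u' yet inflect differently (tartuani, gagutuesh), so the last vowel is not what conditions the rule; the final letter is.
"lovazgi" ends in -i. The stems ending in -i (supivi → suibpivi, longi → loibngi, bunwi → buibnwi) insert -ib- after the first vowel.
The other patterns: stems ending in -n drop the final letter and add -ani; stems ending in -u add -esh; stems ending in -e or -k add -uv.
So lovazgi → loibvazgi.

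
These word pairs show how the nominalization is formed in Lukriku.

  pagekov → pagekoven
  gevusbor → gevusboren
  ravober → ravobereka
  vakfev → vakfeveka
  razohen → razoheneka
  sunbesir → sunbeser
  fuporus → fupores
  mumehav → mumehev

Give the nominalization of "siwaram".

siwarem

"siwaram" has last vowel 'a'. The one such stem in the data (mumehav → mumehev) changes the last vowel to 'e' (as do sunbesir, fuporus), so the same rule applies.
The other patterns: stems whose last vowel is 'o' add -en; stems whose last vowel is 'e' add -eka.
So siwaram → siwarem.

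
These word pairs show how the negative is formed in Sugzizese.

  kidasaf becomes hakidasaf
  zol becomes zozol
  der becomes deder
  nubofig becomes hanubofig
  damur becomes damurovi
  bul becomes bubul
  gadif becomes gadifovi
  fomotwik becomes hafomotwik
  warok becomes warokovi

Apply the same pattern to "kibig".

"kibig" has 2 vowels. The stems with 2 vowels (damur → damurovi, gadif → gadifovi, warok → warokovi) add -ovi.
The other patterns: stems with 1 vowel repeat the first consonant+vowel as a prefix; stems with 3 vowels add the prefix ha-.
So kibig → kibigovi.

kibigovi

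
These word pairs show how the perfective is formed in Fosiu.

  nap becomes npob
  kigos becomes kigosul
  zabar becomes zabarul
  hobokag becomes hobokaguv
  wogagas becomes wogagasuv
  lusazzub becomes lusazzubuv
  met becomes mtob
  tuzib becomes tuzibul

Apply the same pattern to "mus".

tuzib and lusazzub both end in -b yet inflect differently (tuzibul, lusazzubuv), so the final letter is not what conditions the rule; the number of vowels is.
"mus" has 1 vowel. The stems with 1 vowel (met → mtob, nap → npob) delete the last vowel and add -ob.
So mus → msob.

msob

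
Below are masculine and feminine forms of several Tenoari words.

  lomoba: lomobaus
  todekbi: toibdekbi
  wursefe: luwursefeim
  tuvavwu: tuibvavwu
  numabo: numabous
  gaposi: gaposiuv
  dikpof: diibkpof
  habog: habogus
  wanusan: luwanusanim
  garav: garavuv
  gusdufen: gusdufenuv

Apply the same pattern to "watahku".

todekbi and gaposi both end in -i yet inflect differently (toibdekbi, gaposiuv), so the final letter is not what conditions the rule; the first letter is.
"watahku" begins with w-. The stems beginning with w- (wanusan → luwanusanim, wursefe → luwursefeim) add lu- … -im around the stem.
The other patterns: stems beginning with d- or t- insert -ib- after the first vowel; stems beginning with g- add -uv; stems beginning with h-, l- or n- add -us.
So watahku → luwatahkuim.

luwatahkuim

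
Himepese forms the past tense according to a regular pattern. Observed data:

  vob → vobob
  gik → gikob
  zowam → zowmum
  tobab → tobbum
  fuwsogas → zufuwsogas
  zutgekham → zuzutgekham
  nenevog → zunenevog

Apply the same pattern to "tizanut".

zutizanut

"tizanut" has 3 vowels. The stems with 3 vowels (fuwsogas → zufuwsogas, zutgekham → zuzutgekham, nenevog → zunenevog) add the prefix zu-.
So tizanut → zutizanut.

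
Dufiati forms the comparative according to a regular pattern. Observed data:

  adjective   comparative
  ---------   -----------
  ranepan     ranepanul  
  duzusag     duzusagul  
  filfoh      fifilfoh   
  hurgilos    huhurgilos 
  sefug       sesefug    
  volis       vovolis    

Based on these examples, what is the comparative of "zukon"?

"zukon" has last vowel 'o'. The stems whose last vowel is 'o' (filfoh → fifilfoh, hurgilos → huhurgilos) repeat the first consonant+vowel as a prefix.
The other pattern: stems whose last vowel is 'a' add -ul.
So zukon → zuzukon.

zuzukon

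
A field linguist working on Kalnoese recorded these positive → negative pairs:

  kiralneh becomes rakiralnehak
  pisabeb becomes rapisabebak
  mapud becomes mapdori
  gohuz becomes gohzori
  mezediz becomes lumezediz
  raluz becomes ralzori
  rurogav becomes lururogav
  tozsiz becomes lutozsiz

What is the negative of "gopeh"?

gohuz and mezediz both end in -z yet inflect differently (gohzori, lumezediz), so the final letter is not what conditions the rule; the last vowel is.
"gopeh" has last vowel 'e'. The stems whose last vowel is 'e' (kiralneh → rakiralnehak, pisabeb → rapisabebak) add ra- … -ak around the stem.
So gopeh → ragopehak.

ragopehak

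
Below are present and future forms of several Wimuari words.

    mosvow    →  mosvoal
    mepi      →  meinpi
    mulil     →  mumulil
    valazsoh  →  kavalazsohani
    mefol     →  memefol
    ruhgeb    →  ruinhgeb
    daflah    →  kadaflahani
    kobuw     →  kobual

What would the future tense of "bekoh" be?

mefol and mosvow both have last vowel 'o' yet inflect differently (memefol, mosvoal), so the last vowel is not what conditions the rule; the final letter is.
"bekoh" ends in -h. The stems ending in -h (daflah → kadaflahani, valazsoh → kavalazsohani) add ka- … -ani around the stem.
The other patterns: stems ending in -l repeat the first consonant+vowel as a prefix; stems ending in -w drop the final letter and add -al; stems ending in -b or -i insert -in- after the first vowel.
So bekoh → kabekohani.

kabekohani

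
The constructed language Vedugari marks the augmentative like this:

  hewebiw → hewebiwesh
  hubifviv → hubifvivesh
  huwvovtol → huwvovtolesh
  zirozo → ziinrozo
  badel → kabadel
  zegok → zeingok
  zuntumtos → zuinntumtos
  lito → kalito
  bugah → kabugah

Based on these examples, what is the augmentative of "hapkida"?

"hapkida" begins with h-. The stems beginning with h- (hubifviv → hubifvivesh, huwvovtol → huwvovtolesh, hewebiw → hewebiwesh) add -esh.
The other patterns: stems beginning with z- insert -in- after the first vowel; stems beginning with b- or l- add the prefix ka-.
So hapkida → hapkidaesh.

hapkidaesh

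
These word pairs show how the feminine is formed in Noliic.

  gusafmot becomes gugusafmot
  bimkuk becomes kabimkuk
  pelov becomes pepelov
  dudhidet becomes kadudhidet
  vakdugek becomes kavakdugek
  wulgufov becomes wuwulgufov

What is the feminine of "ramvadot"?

"ramvadot" has last vowel 'o'. The stems whose last vowel is 'o' (gusafmot → gugusafmot, wulgufov → wuwulgufov, pelov → pepelov) repeat the first consonant+vowel as a prefix.
The other pattern: stems whose last vowel is 'e' or 'u' add the prefix ka-.
So ramvadot → raramvadot.

raramvadot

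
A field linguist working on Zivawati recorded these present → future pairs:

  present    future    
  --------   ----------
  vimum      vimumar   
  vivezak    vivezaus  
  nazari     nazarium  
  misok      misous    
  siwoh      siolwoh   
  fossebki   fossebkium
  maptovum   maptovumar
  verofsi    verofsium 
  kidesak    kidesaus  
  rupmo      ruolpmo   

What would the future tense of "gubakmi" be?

misok and rupmo both have last vowel 'o' yet inflect differently (misous, ruolpmo), so the last vowel is not what conditions the rule; the final letter is.
"gubakmi" ends in -i. The stems ending in -i (verofsi → verofsium, nazari → nazarium, fossebki → fossebkium) add -um.
The other patterns: stems ending in -k drop the final letter and add -us; stems ending in -m add -ar; stems ending in -h or -o insert -ol- after the first vowel.
So gubakmi → gubakmium.

gubakmium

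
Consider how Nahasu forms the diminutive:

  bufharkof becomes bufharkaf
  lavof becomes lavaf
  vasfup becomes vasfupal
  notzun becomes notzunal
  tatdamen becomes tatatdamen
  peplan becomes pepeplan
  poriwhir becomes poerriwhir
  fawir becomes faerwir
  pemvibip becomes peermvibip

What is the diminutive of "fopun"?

fopunal

"fopun" has last vowel 'u'. The stems whose last vowel is 'u' (vasfup → vasfupal, notzun → notzunal) add -al.
The other patterns: stems whose last vowel is 'o' change the last vowel to 'a'; stems whose last vowel is 'a' or 'e' repeat the first consonant+vowel as a prefix; stems whose last vowel is 'i' insert -er- after the first vowel.
So fopun → fopunal.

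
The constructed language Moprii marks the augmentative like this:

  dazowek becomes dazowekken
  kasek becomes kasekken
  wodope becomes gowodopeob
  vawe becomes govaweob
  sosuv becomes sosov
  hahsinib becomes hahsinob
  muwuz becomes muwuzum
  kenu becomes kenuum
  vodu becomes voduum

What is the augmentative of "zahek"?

dazowek and wodope both have last vowel 'e' yet inflect differently (dazowekken, gowodopeob), so the last vowel is not what conditions the rule; the final letter is.
"zahek" ends in -k. The stems ending in -k (dazowek → dazowekken, kasek → kasekken) double the final consonant and add -en.
So zahek → zahekken.

zahekken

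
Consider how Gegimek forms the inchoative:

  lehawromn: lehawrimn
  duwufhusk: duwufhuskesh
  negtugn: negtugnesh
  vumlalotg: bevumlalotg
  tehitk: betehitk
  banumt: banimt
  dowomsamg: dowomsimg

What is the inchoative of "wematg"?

vumlalotg and dowomsamg both end in -g yet inflect differently (bevumlalotg, dowomsimg), so the final letter is not what conditions the rule; the second-to-last letter is.
"wematg" has second-to-last letter 't'. The stems whose second-to-last letter is 't' (vumlalotg → bevumlalotg, tehitk → betehitk) add the prefix be-.
The other patterns: stems whose second-to-last letter is 'm' change the last vowel to 'i'; stems whose second-to-last letter is 'g' or 's' add -esh.
So wematg → bewematg.

bewematg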